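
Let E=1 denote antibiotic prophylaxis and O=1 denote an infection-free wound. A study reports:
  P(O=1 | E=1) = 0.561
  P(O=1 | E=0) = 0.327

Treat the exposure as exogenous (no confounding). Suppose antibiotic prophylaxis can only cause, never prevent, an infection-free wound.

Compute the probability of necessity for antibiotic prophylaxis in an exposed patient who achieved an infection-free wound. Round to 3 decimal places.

PN ≈ 0.417

Let p₁ = 0.561, p₀ = 0.327.
Under exogeneity and monotonicity, PN = (p₁ − p₀) / p₁.
PN = (0.561 − 0.327) / 0.561 = 0.234 / 0.561 ≈ 0.4171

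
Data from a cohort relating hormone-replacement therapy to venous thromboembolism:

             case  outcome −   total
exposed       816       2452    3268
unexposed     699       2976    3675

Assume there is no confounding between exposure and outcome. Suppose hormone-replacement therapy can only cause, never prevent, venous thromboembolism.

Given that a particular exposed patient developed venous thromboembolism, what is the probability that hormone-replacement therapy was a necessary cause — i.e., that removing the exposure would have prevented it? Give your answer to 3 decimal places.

p₁ = P(outcome | exposed) = 816/3268 = 0.24969
p₀ = P(outcome | unexposed) = 699/3675 = 0.1902
Under exogeneity and monotonicity, PN = (p₁ − p₀)/p₁.
PN = (0.24969 − 0.1902) / 0.24969 ≈ 0.2383

PN ≈ 0.238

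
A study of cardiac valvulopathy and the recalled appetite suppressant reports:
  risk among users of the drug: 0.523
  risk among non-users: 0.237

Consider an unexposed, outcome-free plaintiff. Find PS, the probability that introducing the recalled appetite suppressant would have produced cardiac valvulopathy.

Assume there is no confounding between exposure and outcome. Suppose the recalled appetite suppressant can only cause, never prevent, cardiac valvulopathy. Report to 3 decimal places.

PS ≈ 0.375

Let p₁ = 0.523, p₀ = 0.237.
Under exogeneity and monotonicity, PS = (p₁ − p₀) / (1 − p₀).
PS = (0.523 − 0.237) / (1 − 0.237) = 0.286 / 0.763 ≈ 0.3748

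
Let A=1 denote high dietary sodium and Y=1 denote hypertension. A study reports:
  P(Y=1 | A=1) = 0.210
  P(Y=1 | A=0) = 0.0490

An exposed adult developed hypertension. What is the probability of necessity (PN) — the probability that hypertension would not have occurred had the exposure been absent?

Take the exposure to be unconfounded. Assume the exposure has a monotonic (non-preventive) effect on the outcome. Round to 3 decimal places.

PN ≈ 0.767

Let p₁ = 0.21, p₀ = 0.049.
Under exogeneity and monotonicity, PN = (p₁ − p₀) / p₁.
PN = (0.21 − 0.049) / 0.21 = 0.161 / 0.21 ≈ 0.7667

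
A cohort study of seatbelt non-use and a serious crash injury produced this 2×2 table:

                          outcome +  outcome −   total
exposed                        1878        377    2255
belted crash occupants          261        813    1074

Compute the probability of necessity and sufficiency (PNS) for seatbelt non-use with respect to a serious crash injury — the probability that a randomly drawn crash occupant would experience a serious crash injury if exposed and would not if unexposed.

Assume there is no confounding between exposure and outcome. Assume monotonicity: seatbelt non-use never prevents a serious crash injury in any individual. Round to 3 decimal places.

PNS ≈ 0.590

p₁ = P(outcome | exposed) = 1878/2255 = 0.83282
p₀ = P(outcome | unexposed) = 261/1074 = 0.24302
Under exogeneity and monotonicity, PNS = p₁ − p₀.
PNS = 0.83282 − 0.24302 = 0.5898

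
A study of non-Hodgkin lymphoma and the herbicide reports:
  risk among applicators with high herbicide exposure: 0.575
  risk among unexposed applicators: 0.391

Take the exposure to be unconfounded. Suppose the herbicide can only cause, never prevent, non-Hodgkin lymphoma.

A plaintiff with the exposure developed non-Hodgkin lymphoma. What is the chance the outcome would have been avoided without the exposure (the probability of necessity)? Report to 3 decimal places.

PN ≈ 0.320

Let p₁ = 0.575, p₀ = 0.391.
Under exogeneity and monotonicity, PN = (p₁ − p₀) / p₁.
PN = (0.575 − 0.391) / 0.575 = 0.184 / 0.575 ≈ 0.3200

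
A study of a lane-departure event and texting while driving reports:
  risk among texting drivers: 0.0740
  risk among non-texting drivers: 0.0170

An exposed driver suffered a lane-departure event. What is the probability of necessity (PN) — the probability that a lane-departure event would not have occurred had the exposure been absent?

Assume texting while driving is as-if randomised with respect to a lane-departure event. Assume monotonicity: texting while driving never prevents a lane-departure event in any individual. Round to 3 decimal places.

Let p₁ = 0.074, p₀ = 0.017.
Under exogeneity and monotonicity, PN = (p₁ − p₀) / p₁.
PN = (0.074 − 0.017) / 0.074 = 0.057 / 0.074 ≈ 0.7703

PN ≈ 0.770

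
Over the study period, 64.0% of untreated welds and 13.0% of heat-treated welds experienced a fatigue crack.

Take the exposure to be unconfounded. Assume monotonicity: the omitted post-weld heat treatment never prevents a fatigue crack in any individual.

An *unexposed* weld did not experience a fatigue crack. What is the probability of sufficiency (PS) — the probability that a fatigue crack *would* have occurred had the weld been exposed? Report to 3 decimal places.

p₁ = 0.64, p₀ = 0.13.
Under exogeneity and monotonicity, PS = (p₁ − p₀) / (1 − p₀).
PS = (0.64 − 0.13) / (1 − 0.13) = 0.51 / 0.87 ≈ 0.5862

PS ≈ 0.586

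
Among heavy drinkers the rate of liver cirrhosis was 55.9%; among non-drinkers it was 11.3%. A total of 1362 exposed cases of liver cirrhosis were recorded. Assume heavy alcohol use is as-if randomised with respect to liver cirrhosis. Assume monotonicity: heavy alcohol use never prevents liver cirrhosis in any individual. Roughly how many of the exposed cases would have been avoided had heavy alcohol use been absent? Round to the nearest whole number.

p₁ = 0.559, p₀ = 0.113.
PN = (p₁ − p₀)/p₁ = (0.559 − 0.113) / 0.559 ≈ 0.79785.
Attributable cases ≈ PN × (exposed cases) = 0.79785 × 1362 ≈ 1086.68.

about 1087 cases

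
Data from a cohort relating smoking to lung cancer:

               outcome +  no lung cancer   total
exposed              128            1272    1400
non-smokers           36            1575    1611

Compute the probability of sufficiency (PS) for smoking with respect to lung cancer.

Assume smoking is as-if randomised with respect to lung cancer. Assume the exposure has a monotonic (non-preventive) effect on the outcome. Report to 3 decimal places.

PS ≈ 0.071

p₁ = P(outcome | exposed) = 128/1400 = 0.091429
p₀ = P(outcome | unexposed) = 36/1611 = 0.022346
Under exogeneity and monotonicity, PS = (p₁ − p₀) / (1 − p₀).
PS = (0.091429 − 0.022346) / (1 − 0.022346) = 0.069082 / 0.97765 ≈ 0.0707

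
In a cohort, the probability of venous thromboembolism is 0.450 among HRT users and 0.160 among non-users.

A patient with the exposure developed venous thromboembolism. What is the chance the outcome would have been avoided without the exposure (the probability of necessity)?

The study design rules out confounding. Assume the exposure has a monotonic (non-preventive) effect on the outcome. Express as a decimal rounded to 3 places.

PN ≈ 0.644

Let p₁ = 0.45, p₀ = 0.16.
Under exogeneity and monotonicity, PN = (p₁ − p₀) / p₁.
PN = (0.45 − 0.16) / 0.45 = 0.29 / 0.45 ≈ 0.6444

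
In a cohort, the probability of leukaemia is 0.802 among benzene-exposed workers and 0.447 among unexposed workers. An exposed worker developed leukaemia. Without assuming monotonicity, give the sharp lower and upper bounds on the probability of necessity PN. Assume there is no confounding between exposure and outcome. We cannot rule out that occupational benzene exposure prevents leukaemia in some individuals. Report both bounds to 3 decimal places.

Let p₁ = 0.802, p₀ = 0.447.
Under exogeneity alone the bounds on PN are max{0,(p₁−p₀)/p₁} ≤ PN ≤ min{1,(1−p₀)/p₁}.
  lower = (p₁ − p₀)/p₁ = 0.355 / 0.802 ≈ 0.4426
  upper = min{1, (1 − p₀)/p₁} = 0.553 / 0.802 ≈ 0.6895

0.443 ≤ PN ≤ 0.690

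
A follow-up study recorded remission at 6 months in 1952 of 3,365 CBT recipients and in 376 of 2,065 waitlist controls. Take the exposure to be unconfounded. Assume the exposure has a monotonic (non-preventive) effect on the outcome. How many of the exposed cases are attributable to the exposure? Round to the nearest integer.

about 1339 cases

p₁ = P(outcome | exposed) = 1952/3365 = 0.58009
p₀ = P(outcome | unexposed) = 376/2065 = 0.18208
PN = (p₁ − p₀)/p₁ = (0.58009 − 0.18208) / 0.58009 ≈ 0.68611.
Attributable cases ≈ PN × (exposed cases) = 0.68611 × 1952 ≈ 1339.29.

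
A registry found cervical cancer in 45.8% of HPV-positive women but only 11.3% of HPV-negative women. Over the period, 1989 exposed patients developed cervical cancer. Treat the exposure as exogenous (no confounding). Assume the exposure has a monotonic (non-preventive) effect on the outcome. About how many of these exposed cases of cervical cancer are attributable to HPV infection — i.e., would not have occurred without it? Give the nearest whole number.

p₁ = 0.458, p₀ = 0.113.
PN = (p₁ − p₀)/p₁ = (0.458 − 0.113) / 0.458 ≈ 0.75328.
Attributable cases ≈ PN × (exposed cases) = 0.75328 × 1989 ≈ 1498.26.

about 1498 cases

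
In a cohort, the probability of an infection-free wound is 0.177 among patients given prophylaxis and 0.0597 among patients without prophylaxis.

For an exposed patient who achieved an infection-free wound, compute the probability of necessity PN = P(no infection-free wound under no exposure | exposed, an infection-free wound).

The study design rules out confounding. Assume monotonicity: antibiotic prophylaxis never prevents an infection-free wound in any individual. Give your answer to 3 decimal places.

Let p₁ = 0.177, p₀ = 0.0597.
Under exogeneity and monotonicity, PN = (p₁ − p₀) / p₁.
PN = (0.177 − 0.0597) / 0.177 = 0.1173 / 0.177 ≈ 0.6627

PN ≈ 0.663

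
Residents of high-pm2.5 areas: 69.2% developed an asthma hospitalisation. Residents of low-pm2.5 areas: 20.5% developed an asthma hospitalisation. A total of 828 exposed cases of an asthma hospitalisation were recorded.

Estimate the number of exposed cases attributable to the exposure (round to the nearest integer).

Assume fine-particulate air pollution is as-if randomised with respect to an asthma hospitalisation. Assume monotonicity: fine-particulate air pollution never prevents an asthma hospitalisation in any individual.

about 583 cases

p₁ = 0.692, p₀ = 0.205.
PN = (p₁ − p₀)/p₁ = (0.692 − 0.205) / 0.692 ≈ 0.70376.
Attributable cases ≈ PN × (exposed cases) = 0.70376 × 828 ≈ 582.71.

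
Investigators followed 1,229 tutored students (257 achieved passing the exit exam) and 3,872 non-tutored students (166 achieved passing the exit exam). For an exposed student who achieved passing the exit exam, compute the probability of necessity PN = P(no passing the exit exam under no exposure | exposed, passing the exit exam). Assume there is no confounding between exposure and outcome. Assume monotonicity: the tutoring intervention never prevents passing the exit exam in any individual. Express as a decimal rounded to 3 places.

p₁ = P(outcome | exposed) = 257/1229 = 0.20911
p₀ = P(outcome | unexposed) = 166/3872 = 0.042872
Under exogeneity and monotonicity, PN = (p₁ − p₀) / p₁.
PN = (0.20911 − 0.042872) / 0.20911 = 0.16624 / 0.20911 ≈ 0.7950

PN ≈ 0.795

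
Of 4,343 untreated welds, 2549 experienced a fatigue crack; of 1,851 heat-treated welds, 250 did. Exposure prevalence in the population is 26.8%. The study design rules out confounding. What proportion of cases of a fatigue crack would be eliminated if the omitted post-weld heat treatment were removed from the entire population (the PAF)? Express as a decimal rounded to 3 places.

PAF ≈ 0.473

p₁ = P(outcome | exposed) = 2549/4343 = 0.58692
p₀ = P(outcome | unexposed) = 250/1851 = 0.13506
Overall risk P(Y=1) = π·p₁ + (1−π)·p₀ = 0.268×0.58692 + 0.732×0.13506 = 0.25616.
Under exogeneity, PAF = [P(Y=1) − p₀] / P(Y=1).
PAF = (0.25616 − 0.13506) / 0.25616 ≈ 0.4727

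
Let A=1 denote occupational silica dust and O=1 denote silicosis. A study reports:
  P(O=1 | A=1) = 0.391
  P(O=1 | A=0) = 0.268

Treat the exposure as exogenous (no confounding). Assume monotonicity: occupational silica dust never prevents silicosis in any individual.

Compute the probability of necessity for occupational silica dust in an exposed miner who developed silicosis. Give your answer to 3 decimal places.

PN ≈ 0.315

Let p₁ = 0.391, p₀ = 0.268.
Under exogeneity and monotonicity, PN = (p₁ − p₀) / p₁.
PN = (0.391 − 0.268) / 0.391 = 0.123 / 0.391 ≈ 0.3146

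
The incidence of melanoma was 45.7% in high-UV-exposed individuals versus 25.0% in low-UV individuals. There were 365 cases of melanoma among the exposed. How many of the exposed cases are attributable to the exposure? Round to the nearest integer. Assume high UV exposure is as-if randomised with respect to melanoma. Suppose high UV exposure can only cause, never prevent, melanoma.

about 165 cases

p₁ = 0.457, p₀ = 0.25.
PN = (p₁ − p₀)/p₁ = (0.457 − 0.25) / 0.457 ≈ 0.45295.
Attributable cases ≈ PN × (exposed cases) = 0.45295 × 365 ≈ 165.33.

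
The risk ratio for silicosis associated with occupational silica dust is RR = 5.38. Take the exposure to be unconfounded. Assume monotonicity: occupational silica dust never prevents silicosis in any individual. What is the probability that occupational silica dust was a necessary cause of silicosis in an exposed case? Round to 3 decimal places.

Under exogeneity and monotonicity, PN = (RR − 1) / RR = 1 − 1/RR.
PN = (5.38 − 1) / 5.38 = 4.38 / 5.38 ≈ 0.8141

PN ≈ 0.814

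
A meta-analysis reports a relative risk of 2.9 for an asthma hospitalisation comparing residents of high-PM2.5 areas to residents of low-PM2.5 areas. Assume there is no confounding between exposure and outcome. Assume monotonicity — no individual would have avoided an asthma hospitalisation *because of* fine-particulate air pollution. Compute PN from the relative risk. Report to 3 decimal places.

PN ≈ 0.655

Under exogeneity and monotonicity, PN = (RR − 1) / RR = 1 − 1/RR.
PN = (2.9 − 1) / 2.9 = 1.9 / 2.9 ≈ 0.6552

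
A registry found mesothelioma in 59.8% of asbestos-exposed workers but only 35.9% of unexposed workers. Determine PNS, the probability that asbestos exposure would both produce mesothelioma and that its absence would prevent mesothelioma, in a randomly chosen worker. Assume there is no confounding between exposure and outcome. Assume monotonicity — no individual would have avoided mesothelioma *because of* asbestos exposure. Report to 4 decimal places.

PNS ≈ 0.2390

p₁ = 0.598, p₀ = 0.359.
Under exogeneity and monotonicity, PNS = p₁ − p₀.
PNS = 0.598 − 0.359 = 0.239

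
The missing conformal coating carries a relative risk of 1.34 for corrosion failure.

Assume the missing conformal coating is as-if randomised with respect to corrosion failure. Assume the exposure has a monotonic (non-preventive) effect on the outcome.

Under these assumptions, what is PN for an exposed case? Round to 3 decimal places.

Under exogeneity and monotonicity, PN = (RR − 1) / RR = 1 − 1/RR.
PN = (1.34 − 1) / 1.34 = 0.34 / 1.34 ≈ 0.2537

PN ≈ 0.254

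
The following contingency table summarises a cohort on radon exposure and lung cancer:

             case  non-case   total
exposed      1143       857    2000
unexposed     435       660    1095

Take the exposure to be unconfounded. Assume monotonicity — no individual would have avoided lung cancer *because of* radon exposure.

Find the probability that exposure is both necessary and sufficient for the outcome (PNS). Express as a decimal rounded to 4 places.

p₁ = P(outcome | exposed) = 1143/2000 = 0.5715
p₀ = P(outcome | unexposed) = 435/1095 = 0.39726
Under exogeneity and monotonicity, PNS = p₁ − p₀.
PNS = 0.5715 − 0.39726 = 0.17424

PNS ≈ 0.1742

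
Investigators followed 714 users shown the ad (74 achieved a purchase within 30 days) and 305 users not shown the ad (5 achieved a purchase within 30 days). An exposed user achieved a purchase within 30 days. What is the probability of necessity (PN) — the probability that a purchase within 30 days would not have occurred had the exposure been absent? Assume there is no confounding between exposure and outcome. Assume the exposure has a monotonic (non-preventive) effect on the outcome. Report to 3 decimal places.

p₁ = P(outcome | exposed) = 74/714 = 0.10364
p₀ = P(outcome | unexposed) = 5/305 = 0.016393
Under exogeneity and monotonicity, PN = (p₁ − p₀) / p₁.
PN = (0.10364 − 0.016393) / 0.10364 = 0.087248 / 0.10364 ≈ 0.8418

PN ≈ 0.842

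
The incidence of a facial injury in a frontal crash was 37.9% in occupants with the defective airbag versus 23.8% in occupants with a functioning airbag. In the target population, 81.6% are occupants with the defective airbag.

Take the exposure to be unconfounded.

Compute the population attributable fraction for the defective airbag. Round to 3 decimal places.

p₁ = 0.379, p₀ = 0.238.
Overall risk P(Y=1) = π·p₁ + (1−π)·p₀ = 0.816×0.379 + 0.184×0.238 = 0.35306.
Under exogeneity, PAF = [P(Y=1) − p₀] / P(Y=1).
PAF = (0.35306 − 0.238) / 0.35306 ≈ 0.3259

PAF ≈ 0.326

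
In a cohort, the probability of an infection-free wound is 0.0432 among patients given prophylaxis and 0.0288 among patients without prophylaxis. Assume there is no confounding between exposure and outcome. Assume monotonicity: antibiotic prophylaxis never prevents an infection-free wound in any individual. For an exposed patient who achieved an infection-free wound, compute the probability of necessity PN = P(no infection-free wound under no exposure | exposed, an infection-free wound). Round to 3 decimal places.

Let p₁ = 0.0432, p₀ = 0.0288.
Under exogeneity and monotonicity, PN = (p₁ − p₀) / p₁.
PN = (0.0432 − 0.0288) / 0.0432 = 0.0144 / 0.0432 ≈ 0.3333

PN ≈ 0.333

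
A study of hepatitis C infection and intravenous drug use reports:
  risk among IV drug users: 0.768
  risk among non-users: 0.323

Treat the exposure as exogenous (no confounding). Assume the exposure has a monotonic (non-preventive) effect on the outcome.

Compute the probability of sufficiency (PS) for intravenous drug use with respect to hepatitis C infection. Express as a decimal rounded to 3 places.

PS ≈ 0.657

Let p₁ = 0.768, p₀ = 0.323.
Under exogeneity and monotonicity, PS = (p₁ − p₀) / (1 − p₀).
PS = (0.768 − 0.323) / (1 − 0.323) = 0.445 / 0.677 ≈ 0.6573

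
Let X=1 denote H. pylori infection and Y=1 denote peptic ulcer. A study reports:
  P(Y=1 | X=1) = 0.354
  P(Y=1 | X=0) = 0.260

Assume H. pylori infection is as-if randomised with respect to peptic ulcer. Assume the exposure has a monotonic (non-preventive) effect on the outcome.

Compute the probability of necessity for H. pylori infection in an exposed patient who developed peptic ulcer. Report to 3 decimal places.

PN ≈ 0.266

Let p₁ = 0.354, p₀ = 0.26.
Under exogeneity and monotonicity, PN = (p₁ − p₀) / p₁.
PN = (0.354 − 0.26) / 0.354 = 0.094 / 0.354 ≈ 0.2655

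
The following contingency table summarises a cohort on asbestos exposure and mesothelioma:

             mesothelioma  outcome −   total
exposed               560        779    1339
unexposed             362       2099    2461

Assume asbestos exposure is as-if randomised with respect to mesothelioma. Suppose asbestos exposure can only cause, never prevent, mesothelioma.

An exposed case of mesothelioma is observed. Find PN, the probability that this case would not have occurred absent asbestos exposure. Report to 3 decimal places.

p₁ = P(outcome | exposed) = 560/1339 = 0.41822
p₀ = P(outcome | unexposed) = 362/2461 = 0.14709
Under exogeneity and monotonicity, PN = (p₁ − p₀)/p₁.
PN = (0.41822 − 0.14709) / 0.41822 ≈ 0.6483

PN ≈ 0.648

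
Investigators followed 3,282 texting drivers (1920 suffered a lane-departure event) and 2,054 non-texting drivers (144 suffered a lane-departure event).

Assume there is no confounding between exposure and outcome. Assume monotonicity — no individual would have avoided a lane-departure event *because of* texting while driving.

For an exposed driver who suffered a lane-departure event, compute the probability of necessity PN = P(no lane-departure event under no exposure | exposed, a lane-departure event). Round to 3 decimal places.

p₁ = P(outcome | exposed) = 1920/3282 = 0.58501
p₀ = P(outcome | unexposed) = 144/2054 = 0.070107
Under exogeneity and monotonicity, PN = (p₁ − p₀) / p₁.
PN = (0.58501 − 0.070107) / 0.58501 = 0.5149 / 0.58501 ≈ 0.8802

PN ≈ 0.880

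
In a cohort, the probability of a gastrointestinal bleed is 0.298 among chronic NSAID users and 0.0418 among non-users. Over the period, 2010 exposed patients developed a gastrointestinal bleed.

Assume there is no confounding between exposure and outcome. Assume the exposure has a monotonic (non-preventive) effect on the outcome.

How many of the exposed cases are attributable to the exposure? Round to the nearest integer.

about 1728 cases

Let p₁ = 0.298, p₀ = 0.0418.
PN = (p₁ − p₀)/p₁ = (0.298 − 0.0418) / 0.298 ≈ 0.85973.
Attributable cases ≈ PN × (exposed cases) = 0.85973 × 2010 ≈ 1728.06.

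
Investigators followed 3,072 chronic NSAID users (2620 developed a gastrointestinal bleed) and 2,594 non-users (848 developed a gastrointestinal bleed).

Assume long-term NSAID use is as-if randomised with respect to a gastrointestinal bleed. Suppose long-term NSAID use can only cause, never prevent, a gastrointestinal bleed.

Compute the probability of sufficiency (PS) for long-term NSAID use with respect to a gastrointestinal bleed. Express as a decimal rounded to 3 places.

p₁ = P(outcome | exposed) = 2620/3072 = 0.85286
p₀ = P(outcome | unexposed) = 848/2594 = 0.32691
Under exogeneity and monotonicity, PS = (p₁ − p₀) / (1 − p₀).
PS = (0.85286 − 0.32691) / (1 − 0.32691) = 0.52596 / 0.67309 ≈ 0.7814

PS ≈ 0.781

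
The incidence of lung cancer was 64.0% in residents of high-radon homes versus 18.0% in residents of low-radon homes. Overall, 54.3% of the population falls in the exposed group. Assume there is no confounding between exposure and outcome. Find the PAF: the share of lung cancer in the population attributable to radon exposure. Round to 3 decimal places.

PAF ≈ 0.581

p₁ = 0.64, p₀ = 0.18.
Overall risk P(Y=1) = π·p₁ + (1−π)·p₀ = 0.543×0.64 + 0.457×0.18 = 0.42978.
Under exogeneity, PAF = [P(Y=1) − p₀] / P(Y=1).
PAF = (0.42978 − 0.18) / 0.42978 ≈ 0.5812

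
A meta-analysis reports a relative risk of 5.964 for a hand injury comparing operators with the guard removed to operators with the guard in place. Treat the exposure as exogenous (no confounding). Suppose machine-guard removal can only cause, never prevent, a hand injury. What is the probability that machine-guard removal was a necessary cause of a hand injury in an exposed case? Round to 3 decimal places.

PN ≈ 0.832

Under exogeneity and monotonicity, PN = (RR − 1) / RR = 1 − 1/RR.
PN = (5.964 − 1) / 5.964 = 4.964 / 5.964 ≈ 0.8323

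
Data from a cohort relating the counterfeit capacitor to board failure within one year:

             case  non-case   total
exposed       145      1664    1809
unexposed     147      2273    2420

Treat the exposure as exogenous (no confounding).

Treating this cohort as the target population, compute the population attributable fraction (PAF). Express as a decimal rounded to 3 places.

PAF ≈ 0.120

p₁ = P(outcome | exposed) = 145/1809 = 0.080155
p₀ = P(outcome | unexposed) = 147/2420 = 0.060744
Exposure prevalence π = 1809/4229 = 0.42776; overall risk P(Y=1) = 0.069047.
Under exogeneity, PAF = [P(Y=1) − p₀]/P(Y=1).
PAF = (0.069047 − 0.060744) / 0.069047 ≈ 0.1203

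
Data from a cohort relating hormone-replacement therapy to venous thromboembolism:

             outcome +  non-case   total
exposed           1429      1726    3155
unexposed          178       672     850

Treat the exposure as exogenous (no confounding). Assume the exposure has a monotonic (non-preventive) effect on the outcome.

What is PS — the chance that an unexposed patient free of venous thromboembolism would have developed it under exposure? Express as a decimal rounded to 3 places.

PS ≈ 0.308

p₁ = P(outcome | exposed) = 1429/3155 = 0.45293
p₀ = P(outcome | unexposed) = 178/850 = 0.20941
Under exogeneity and monotonicity, PS = (p₁ − p₀)/(1 − p₀).
PS = (0.45293 − 0.20941) / 0.79059 ≈ 0.3080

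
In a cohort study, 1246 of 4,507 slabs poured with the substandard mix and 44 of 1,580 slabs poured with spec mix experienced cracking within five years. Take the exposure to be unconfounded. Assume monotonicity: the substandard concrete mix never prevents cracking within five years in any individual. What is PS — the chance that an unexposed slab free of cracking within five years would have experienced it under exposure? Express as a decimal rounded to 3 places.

PS ≈ 0.256

p₁ = P(outcome | exposed) = 1246/4507 = 0.27646
p₀ = P(outcome | unexposed) = 44/1580 = 0.027848
Under exogeneity and monotonicity, PS = (p₁ − p₀) / (1 − p₀).
PS = (0.27646 − 0.027848) / (1 − 0.027848) = 0.24861 / 0.97215 ≈ 0.2557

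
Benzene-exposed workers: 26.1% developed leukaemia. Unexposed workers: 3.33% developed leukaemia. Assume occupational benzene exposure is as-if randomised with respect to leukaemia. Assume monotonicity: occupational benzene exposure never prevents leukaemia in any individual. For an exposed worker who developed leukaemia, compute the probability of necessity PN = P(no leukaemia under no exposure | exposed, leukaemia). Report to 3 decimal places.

p₁ = 0.261, p₀ = 0.0333.
Under exogeneity and monotonicity, PN = (p₁ − p₀) / p₁.
PN = (0.261 − 0.0333) / 0.261 = 0.2277 / 0.261 ≈ 0.8724

PN ≈ 0.872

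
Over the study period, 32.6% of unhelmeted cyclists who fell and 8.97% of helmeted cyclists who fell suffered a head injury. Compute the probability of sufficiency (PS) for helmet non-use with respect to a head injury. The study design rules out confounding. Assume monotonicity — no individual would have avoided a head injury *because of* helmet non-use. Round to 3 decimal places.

p₁ = 0.326, p₀ = 0.0897.
Under exogeneity and monotonicity, PS = (p₁ − p₀) / (1 − p₀).
PS = (0.326 − 0.0897) / (1 − 0.0897) = 0.2363 / 0.9103 ≈ 0.2596

PS ≈ 0.260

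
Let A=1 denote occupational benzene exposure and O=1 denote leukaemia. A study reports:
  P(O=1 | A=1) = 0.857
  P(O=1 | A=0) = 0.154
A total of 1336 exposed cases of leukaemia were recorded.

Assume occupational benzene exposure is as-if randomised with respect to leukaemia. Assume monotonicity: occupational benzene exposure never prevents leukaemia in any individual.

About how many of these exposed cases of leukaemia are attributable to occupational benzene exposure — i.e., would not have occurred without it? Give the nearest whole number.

about 1096 cases

Let p₁ = 0.857, p₀ = 0.154.
PN = (p₁ − p₀)/p₁ = (0.857 − 0.154) / 0.857 ≈ 0.82030.
Attributable cases ≈ PN × (exposed cases) = 0.82030 × 1336 ≈ 1095.93.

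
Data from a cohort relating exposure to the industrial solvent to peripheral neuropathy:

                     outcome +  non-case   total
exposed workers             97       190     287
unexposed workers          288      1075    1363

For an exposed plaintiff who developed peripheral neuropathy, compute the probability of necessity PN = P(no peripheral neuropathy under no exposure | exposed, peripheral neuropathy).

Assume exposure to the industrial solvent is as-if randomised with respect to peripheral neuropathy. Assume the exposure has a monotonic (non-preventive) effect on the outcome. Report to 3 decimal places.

p₁ = P(outcome | exposed) = 97/287 = 0.33798
p₀ = P(outcome | unexposed) = 288/1363 = 0.2113
Under exogeneity and monotonicity, PN = (p₁ − p₀)/p₁.
PN = (0.33798 − 0.2113) / 0.33798 ≈ 0.3748

PN ≈ 0.375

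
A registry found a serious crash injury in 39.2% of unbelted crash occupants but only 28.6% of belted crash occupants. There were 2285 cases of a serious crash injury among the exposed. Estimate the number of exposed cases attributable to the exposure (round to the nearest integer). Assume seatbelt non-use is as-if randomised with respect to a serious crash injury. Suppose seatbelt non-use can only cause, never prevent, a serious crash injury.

p₁ = 0.392, p₀ = 0.286.
PN = (p₁ − p₀)/p₁ = (0.392 − 0.286) / 0.392 ≈ 0.27041.
Attributable cases ≈ PN × (exposed cases) = 0.27041 × 2285 ≈ 617.88.

about 618 cases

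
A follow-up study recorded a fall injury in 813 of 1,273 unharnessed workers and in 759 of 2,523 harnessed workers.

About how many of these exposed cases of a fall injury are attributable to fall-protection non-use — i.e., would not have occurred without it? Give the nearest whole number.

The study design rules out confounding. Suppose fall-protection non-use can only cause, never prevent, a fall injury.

about 430 cases

p₁ = P(outcome | exposed) = 813/1273 = 0.63865
p₀ = P(outcome | unexposed) = 759/2523 = 0.30083
PN = (p₁ − p₀)/p₁ = (0.63865 − 0.30083) / 0.63865 ≈ 0.52896.
Attributable cases ≈ PN × (exposed cases) = 0.52896 × 813 ≈ 430.04.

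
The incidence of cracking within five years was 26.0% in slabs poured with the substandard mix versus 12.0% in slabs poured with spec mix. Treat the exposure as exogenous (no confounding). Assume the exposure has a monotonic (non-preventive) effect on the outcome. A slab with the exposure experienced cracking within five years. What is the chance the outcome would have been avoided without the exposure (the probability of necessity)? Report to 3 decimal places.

p₁ = 0.26, p₀ = 0.12.
Under exogeneity and monotonicity, PN = (p₁ − p₀) / p₁.
PN = (0.26 − 0.12) / 0.26 = 0.14 / 0.26 ≈ 0.5385

PN ≈ 0.538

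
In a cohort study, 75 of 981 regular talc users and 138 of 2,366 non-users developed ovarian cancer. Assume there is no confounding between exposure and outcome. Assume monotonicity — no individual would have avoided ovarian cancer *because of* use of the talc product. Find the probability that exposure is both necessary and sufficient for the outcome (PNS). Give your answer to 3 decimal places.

PNS ≈ 0.018

p₁ = P(outcome | exposed) = 75/981 = 0.076453
p₀ = P(outcome | unexposed) = 138/2366 = 0.058326
Under exogeneity and monotonicity, PNS = p₁ − p₀.
PNS = 0.076453 − 0.058326 = 0.018126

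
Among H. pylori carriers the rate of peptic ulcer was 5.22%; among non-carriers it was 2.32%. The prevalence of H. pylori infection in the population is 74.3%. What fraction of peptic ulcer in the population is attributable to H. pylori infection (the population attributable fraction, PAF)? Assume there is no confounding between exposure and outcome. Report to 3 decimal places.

PAF ≈ 0.482

p₁ = 0.0522, p₀ = 0.0232.
Overall risk P(Y=1) = π·p₁ + (1−π)·p₀ = 0.743×0.0522 + 0.257×0.0232 = 0.044747.
Under exogeneity, PAF = [P(Y=1) − p₀] / P(Y=1).
PAF = (0.044747 − 0.0232) / 0.044747 ≈ 0.4815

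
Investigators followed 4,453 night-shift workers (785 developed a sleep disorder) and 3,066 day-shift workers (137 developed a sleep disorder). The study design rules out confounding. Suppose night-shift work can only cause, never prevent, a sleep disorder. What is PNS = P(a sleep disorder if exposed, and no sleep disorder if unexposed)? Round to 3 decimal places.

p₁ = P(outcome | exposed) = 785/4453 = 0.17629
p₀ = P(outcome | unexposed) = 137/3066 = 0.044684
Under exogeneity and monotonicity, PNS = p₁ − p₀.
PNS = 0.17629 − 0.044684 = 0.1316

PNS ≈ 0.132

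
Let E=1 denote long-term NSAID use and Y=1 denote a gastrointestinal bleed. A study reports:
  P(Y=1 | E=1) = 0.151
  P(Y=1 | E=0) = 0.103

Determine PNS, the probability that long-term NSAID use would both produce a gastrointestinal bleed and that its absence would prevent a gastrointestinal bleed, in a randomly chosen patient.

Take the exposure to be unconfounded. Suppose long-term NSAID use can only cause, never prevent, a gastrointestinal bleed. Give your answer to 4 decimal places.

Let p₁ = 0.151, p₀ = 0.103.
Under exogeneity and monotonicity, PNS = p₁ − p₀.
PNS = 0.151 − 0.103 = 0.048

PNS ≈ 0.0480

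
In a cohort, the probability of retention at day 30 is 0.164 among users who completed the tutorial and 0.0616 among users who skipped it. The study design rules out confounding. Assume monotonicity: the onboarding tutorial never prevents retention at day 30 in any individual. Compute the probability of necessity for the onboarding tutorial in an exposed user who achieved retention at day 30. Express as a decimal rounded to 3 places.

PN ≈ 0.624

Let p₁ = 0.164, p₀ = 0.0616.
Under exogeneity and monotonicity, PN = (p₁ − p₀) / p₁.
PN = (0.164 − 0.0616) / 0.164 = 0.1024 / 0.164 ≈ 0.6244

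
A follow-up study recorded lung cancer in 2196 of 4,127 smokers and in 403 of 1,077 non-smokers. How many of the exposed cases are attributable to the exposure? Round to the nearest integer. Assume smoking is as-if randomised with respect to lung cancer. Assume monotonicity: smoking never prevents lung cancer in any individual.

p₁ = P(outcome | exposed) = 2196/4127 = 0.53211
p₀ = P(outcome | unexposed) = 403/1077 = 0.37419
PN = (p₁ − p₀)/p₁ = (0.53211 − 0.37419) / 0.53211 ≈ 0.29678.
Attributable cases ≈ PN × (exposed cases) = 0.29678 × 2196 ≈ 651.73.

about 652 cases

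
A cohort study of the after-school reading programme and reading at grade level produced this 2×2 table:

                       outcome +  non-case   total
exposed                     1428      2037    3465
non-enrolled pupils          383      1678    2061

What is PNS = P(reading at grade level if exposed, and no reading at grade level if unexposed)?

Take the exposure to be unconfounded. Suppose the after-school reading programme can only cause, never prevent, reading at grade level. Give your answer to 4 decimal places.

PNS ≈ 0.2263

p₁ = P(outcome | exposed) = 1428/3465 = 0.41212
p₀ = P(outcome | unexposed) = 383/2061 = 0.18583
Under exogeneity and monotonicity, PNS = p₁ − p₀.
PNS = 0.41212 − 0.18583 = 0.22629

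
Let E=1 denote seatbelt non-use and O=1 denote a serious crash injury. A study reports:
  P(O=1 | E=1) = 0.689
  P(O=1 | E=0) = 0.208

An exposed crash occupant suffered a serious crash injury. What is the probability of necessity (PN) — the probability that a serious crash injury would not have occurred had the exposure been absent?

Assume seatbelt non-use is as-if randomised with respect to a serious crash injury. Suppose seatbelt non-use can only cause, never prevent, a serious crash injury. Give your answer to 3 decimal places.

PN ≈ 0.698

Let p₁ = 0.689, p₀ = 0.208.
Under exogeneity and monotonicity, PN = (p₁ − p₀) / p₁.
PN = (0.689 − 0.208) / 0.689 = 0.481 / 0.689 ≈ 0.6981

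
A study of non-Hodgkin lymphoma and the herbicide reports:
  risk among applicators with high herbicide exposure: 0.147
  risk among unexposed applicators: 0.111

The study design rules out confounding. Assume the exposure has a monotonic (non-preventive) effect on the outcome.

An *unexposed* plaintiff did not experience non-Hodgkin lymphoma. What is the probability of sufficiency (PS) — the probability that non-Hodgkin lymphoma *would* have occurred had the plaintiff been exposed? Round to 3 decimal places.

Let p₁ = 0.147, p₀ = 0.111.
Under exogeneity and monotonicity, PS = (p₁ − p₀) / (1 − p₀).
PS = (0.147 − 0.111) / (1 − 0.111) = 0.036 / 0.889 ≈ 0.0405

PS ≈ 0.040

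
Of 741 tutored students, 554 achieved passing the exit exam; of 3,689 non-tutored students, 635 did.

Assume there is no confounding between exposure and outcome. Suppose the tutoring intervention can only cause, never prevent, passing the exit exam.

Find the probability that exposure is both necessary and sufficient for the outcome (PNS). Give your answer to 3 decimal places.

PNS ≈ 0.576

p₁ = P(outcome | exposed) = 554/741 = 0.74764
p₀ = P(outcome | unexposed) = 635/3689 = 0.17213
Under exogeneity and monotonicity, PNS = p₁ − p₀.
PNS = 0.74764 − 0.17213 = 0.5755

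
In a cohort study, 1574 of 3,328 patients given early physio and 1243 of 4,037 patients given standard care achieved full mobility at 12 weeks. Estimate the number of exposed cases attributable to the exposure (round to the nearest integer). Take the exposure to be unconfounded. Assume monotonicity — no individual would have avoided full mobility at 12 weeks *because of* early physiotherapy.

p₁ = P(outcome | exposed) = 1574/3328 = 0.47296
p₀ = P(outcome | unexposed) = 1243/4037 = 0.3079
PN = (p₁ − p₀)/p₁ = (0.47296 − 0.3079) / 0.47296 ≈ 0.34899.
Attributable cases ≈ PN × (exposed cases) = 0.34899 × 1574 ≈ 549.30.

about 549 cases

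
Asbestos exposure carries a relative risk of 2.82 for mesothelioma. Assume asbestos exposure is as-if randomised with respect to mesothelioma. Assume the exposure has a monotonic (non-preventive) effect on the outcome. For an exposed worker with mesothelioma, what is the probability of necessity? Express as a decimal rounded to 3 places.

Under exogeneity and monotonicity, PN = (RR − 1) / RR = 1 − 1/RR.
PN = (2.82 − 1) / 2.82 = 1.82 / 2.82 ≈ 0.6454

PN ≈ 0.645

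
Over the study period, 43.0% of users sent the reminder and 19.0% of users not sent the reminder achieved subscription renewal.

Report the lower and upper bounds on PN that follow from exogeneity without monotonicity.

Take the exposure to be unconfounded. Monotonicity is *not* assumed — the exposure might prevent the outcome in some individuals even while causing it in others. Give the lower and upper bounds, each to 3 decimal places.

p₁ = 0.43, p₀ = 0.19.
Under exogeneity alone the bounds on PN are max{0,(p₁−p₀)/p₁} ≤ PN ≤ min{1,(1−p₀)/p₁}.
  lower = (p₁ − p₀)/p₁ = 0.24 / 0.43 ≈ 0.5581
  upper = min{1, (1 − p₀)/p₁} = 0.81 / 0.43 ≈ 1.8837 → capped at 1

0.558 ≤ PN ≤ 1.000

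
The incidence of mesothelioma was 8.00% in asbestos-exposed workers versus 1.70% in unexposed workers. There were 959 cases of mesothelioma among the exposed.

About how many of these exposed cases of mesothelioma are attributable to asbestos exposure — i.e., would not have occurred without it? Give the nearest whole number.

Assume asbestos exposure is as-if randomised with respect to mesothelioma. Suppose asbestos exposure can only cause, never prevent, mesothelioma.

p₁ = 0.08, p₀ = 0.017.
PN = (p₁ − p₀)/p₁ = (0.08 − 0.017) / 0.08 ≈ 0.78750.
Attributable cases ≈ PN × (exposed cases) = 0.78750 × 959 ≈ 755.21.

about 755 cases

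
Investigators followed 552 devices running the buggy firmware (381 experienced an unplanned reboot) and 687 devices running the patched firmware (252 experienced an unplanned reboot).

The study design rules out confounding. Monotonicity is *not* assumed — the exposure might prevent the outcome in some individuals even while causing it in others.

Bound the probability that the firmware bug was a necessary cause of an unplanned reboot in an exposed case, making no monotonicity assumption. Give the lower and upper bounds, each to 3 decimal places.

p₁ = P(outcome | exposed) = 381/552 = 0.69022
p₀ = P(outcome | unexposed) = 252/687 = 0.36681
Under exogeneity alone the bounds on PN are max{0,(p₁−p₀)/p₁} ≤ PN ≤ min{1,(1−p₀)/p₁}.
  lower = (p₁ − p₀)/p₁ = 0.32341 / 0.69022 ≈ 0.4686
  upper = min{1, (1 − p₀)/p₁} = 0.63319 / 0.69022 ≈ 0.9174

0.469 ≤ PN ≤ 0.917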